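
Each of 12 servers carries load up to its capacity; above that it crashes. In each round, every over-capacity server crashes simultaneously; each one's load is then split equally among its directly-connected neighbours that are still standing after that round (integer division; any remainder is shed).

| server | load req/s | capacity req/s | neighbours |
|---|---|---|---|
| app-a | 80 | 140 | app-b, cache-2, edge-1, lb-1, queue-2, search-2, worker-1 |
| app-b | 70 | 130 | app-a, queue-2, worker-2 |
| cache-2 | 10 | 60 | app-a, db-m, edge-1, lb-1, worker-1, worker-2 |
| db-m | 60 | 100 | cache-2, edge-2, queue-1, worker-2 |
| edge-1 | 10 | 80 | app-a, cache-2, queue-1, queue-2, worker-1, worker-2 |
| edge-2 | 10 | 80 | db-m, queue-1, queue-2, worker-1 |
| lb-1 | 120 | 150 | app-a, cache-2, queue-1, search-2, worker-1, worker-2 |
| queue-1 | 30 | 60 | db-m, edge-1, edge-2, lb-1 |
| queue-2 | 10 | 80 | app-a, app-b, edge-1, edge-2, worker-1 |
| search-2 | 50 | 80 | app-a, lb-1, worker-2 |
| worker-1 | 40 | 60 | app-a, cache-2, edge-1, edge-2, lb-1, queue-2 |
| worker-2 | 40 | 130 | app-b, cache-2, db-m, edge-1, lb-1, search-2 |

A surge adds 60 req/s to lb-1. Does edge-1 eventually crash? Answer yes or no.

no

Round 1 — lb-1 at 180 > 150. lb-1 crashes.
  lb-1 sheds 180 req/s to app-a, cache-2, queue-1, search-2, worker-1, worker-2: 30 each.
    app-a: 80+30 = 110 ≤ 140
    cache-2: 10+30 = 40 ≤ 60
    queue-1: 30+30 = 60 ≤ 60
    search-2: 50+30 = 80 ≤ 80
    worker-1: 40+30 = 70 > 60
    worker-2: 40+30 = 70 ≤ 130
Round 2 — worker-1 crashes.
  worker-1 sheds 70 req/s to app-a, cache-2, edge-1, edge-2, queue-2: 14 each.
    app-a: 110+14 = 124 ≤ 140
    cache-2: 40+14 = 54 ≤ 60
    edge-1: 10+14 = 24 ≤ 80
    edge-2: 10+14 = 24 ≤ 80
    queue-2: 10+14 = 24 ≤ 80
No further crashes.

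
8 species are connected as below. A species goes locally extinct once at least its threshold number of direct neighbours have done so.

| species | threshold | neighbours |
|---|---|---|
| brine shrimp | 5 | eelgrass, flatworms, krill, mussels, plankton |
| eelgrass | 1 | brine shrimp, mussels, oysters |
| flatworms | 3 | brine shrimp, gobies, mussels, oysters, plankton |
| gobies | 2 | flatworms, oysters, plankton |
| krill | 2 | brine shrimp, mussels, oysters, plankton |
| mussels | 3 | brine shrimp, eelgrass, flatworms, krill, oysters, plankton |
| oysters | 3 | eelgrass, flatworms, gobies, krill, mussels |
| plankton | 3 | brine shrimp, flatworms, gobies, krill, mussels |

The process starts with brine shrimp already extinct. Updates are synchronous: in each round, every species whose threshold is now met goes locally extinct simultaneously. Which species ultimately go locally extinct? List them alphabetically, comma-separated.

Round 1 — brine shrimp goes locally extinct (initial).
Round 2 — checking thresholds:
  eelgrass: 1 of 3 neighbours ≥ 1, goes locally extinct.
  flatworms: 1 of 5 neighbours < 3, holds.
  krill: 1 of 4 neighbours < 2, holds.
  mussels: 1 of 6 neighbours < 3, holds.
  plankton: 1 of 5 neighbours < 3, holds.
Round 3 — no new extinctions; cascade stops.

brine shrimp, eelgrass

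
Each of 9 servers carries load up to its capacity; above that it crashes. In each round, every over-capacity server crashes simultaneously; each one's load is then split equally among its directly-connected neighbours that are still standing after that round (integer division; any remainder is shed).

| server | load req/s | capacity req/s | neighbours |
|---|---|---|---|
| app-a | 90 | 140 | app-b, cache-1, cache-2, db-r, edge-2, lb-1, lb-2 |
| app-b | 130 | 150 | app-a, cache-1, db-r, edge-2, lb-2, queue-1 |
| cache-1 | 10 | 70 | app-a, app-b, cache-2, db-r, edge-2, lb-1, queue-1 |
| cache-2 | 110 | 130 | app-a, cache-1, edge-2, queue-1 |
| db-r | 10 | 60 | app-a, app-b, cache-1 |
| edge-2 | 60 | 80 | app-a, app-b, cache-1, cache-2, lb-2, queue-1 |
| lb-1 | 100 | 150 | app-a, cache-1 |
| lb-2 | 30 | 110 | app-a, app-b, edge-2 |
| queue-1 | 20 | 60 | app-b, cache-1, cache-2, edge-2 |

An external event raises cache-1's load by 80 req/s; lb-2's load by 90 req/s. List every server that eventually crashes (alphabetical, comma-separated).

Round 1 — cache-1 at 90 > 70; lb-2 at 120 > 110. cache-1, lb-2 crash.
  cache-1 sheds 90 req/s to app-a, app-b, cache-2, db-r, edge-2, lb-1, queue-1: 12 each (6 lost).
    app-a: 90+12 = 102 ≤ 140
    app-b: 130+12 = 142 ≤ 150
    cache-2: 110+12 = 122 ≤ 130
    db-r: 10+12 = 22 ≤ 60
    edge-2: 60+12 = 72 ≤ 80
    lb-1: 100+12 = 112 ≤ 150
    queue-1: 20+12 = 32 ≤ 60
  lb-2 sheds 120 req/s to app-a, app-b, edge-2: 40 each.
    app-a: 102+40 = 142 > 140
    app-b: 142+40 = 182 > 150
    edge-2: 72+40 = 112 > 80
Round 2 — app-a, app-b, edge-2 crash.
  app-a sheds 142 req/s to cache-2, db-r, lb-1: 47 each (1 lost).
    cache-2: 122+47 = 169 > 130
    db-r: 22+47 = 69 > 60
    lb-1: 112+47 = 159 > 150
  app-b sheds 182 req/s to db-r, queue-1: 91 each.
    db-r: 69+91 = 160 > 60
    queue-1: 32+91 = 123 > 60
  edge-2 sheds 112 req/s to cache-2, queue-1: 56 each.
    cache-2: 169+56 = 225 > 130
    queue-1: 123+56 = 179 > 60
Round 3 — cache-2, db-r, lb-1, queue-1 crash.
  cache-2 sheds 225 req/s: no online neighbours, lost.
  db-r sheds 160 req/s: no online neighbours, lost.
  lb-1 sheds 159 req/s: no online neighbours, lost.
  queue-1 sheds 179 req/s: no online neighbours, lost.
No further crashes.

app-a, app-b, cache-1, cache-2, db-r, edge-2, lb-1, lb-2, queue-1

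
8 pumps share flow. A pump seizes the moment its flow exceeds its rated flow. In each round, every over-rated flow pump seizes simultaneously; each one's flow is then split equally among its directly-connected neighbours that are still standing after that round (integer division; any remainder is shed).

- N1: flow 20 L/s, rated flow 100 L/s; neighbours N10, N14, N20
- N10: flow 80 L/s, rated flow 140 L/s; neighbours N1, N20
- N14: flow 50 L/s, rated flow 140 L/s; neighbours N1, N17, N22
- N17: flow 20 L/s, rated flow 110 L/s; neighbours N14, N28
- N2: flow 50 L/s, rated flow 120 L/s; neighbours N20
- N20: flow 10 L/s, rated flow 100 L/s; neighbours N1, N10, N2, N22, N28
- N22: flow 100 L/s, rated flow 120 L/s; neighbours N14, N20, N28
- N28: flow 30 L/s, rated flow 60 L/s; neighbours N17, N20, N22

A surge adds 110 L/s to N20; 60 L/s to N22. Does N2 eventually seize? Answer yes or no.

no

Round 1 — N20 at 120 > 100; N22 at 160 > 120. N20, N22 seize.
  N20 sheds 120 L/s to N1, N10, N2, N28: 30 each.
    N1: 20+30 = 50 ≤ 100
    N10: 80+30 = 110 ≤ 140
    N2: 50+30 = 80 ≤ 120
    N28: 30+30 = 60 ≤ 60
  N22 sheds 160 L/s to N14, N28: 80 each.
    N14: 50+80 = 130 ≤ 140
    N28: 60+80 = 140 > 60
Round 2 — N28 seizes.
  N28 sheds 140 L/s to N17: 140 each.
    N17: 20+140 = 160 > 110
Round 3 — N17 seizes.
  N17 sheds 160 L/s to N14: 160 each.
    N14: 130+160 = 290 > 140
Round 4 — N14 seizes.
  N14 sheds 290 L/s to N1: 290 each.
    N1: 50+290 = 340 > 100
Round 5 — N1 seizes.
  N1 sheds 340 L/s to N10: 340 each.
    N10: 110+340 = 450 > 140
Round 6 — N10 seizes.
  N10 sheds 450 L/s: no online neighbours, lost.
No further seizures.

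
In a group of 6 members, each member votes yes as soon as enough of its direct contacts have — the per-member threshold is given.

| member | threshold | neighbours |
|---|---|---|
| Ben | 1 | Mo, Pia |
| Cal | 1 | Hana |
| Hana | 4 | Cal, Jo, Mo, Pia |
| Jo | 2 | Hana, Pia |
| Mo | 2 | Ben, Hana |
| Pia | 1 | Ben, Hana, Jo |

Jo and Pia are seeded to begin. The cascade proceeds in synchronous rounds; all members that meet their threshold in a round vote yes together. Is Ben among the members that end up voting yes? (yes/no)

yes

Round 1 — Jo, Pia vote yes (initial).
Round 2 — checking thresholds:
  Ben: 1 of 2 neighbours ≥ 1, votes yes.
  Hana: 2 of 4 neighbours < 4, not yet.
Round 3 — no new yes votes; cascade stops.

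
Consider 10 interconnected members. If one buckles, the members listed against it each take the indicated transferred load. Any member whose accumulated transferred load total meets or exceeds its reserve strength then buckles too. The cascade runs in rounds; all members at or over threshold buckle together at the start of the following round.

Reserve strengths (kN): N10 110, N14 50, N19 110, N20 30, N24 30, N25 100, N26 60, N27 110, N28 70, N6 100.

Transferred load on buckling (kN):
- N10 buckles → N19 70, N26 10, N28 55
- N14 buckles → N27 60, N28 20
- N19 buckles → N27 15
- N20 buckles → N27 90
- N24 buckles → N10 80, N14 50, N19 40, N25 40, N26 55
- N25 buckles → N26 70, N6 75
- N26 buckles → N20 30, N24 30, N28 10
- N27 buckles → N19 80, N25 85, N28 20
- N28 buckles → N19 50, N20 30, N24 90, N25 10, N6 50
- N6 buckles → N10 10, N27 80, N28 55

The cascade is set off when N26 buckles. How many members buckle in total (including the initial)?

7

Round 1 — N26 buckles (initial).
  N20: +30 → 30 ≥ 30
  N24: +30 → 30 ≥ 30
  N28: +10 → 10 < 70
Round 2 — N20, N24 buckle.
  N10: +80 → 80 < 110
  N14: +50 → 50 ≥ 50
  N19: +40 → 40 < 110
  N25: +40 → 40 < 100
  N27: +90 → 90 < 110
Round 3 — N14 buckles.
  N27: +60 → 150 ≥ 110
  N28: +20 → 30 < 70
Round 4 — N27 buckles.
  N19: +80 → 120 ≥ 110
  N25: +85 → 125 ≥ 100
  N28: +20 → 50 < 70
Round 5 — N19, N25 buckle.
  N6: +75 → 75 < 100
No further bucklings.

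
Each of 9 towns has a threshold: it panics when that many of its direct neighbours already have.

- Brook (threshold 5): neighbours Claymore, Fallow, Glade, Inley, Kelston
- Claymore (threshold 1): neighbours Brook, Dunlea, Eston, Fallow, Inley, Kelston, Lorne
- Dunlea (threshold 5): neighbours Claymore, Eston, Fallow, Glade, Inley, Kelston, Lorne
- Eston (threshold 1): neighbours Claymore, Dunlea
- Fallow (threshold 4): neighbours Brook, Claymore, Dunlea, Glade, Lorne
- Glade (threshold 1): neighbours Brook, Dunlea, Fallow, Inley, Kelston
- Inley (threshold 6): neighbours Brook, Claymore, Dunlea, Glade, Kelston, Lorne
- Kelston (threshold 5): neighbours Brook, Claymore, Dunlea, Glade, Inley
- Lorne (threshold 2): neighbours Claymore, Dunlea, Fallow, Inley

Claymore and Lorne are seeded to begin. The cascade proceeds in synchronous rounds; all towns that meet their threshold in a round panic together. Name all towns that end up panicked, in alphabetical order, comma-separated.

Claymore, Eston, Lorne

Round 1 — Claymore, Lorne panic (initial).
Round 2 — checking thresholds:
  Brook: 1 of 5 neighbours < 5, not yet.
  Dunlea: 2 of 7 neighbours < 5, not yet.
  Eston: 1 of 2 neighbours ≥ 1, panics.
  Fallow: 2 of 5 neighbours < 4, not yet.
  Inley: 2 of 6 neighbours < 6, not yet.
  Kelston: 1 of 5 neighbours < 5, not yet.
Round 3 — no new panics; cascade stops.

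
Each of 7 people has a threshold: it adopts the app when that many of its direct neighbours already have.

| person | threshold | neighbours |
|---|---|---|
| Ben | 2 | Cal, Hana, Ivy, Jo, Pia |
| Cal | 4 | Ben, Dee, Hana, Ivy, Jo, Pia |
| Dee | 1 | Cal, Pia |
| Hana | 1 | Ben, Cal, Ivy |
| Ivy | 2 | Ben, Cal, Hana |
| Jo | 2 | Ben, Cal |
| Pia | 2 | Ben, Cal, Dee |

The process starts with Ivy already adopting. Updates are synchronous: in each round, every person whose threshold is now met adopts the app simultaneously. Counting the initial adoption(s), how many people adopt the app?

3

Round 1 — Ivy adopts the app (initial).
Round 2 — checking thresholds:
  Ben: 1 of 5 neighbours < 2, below threshold.
  Cal: 1 of 6 neighbours < 4, below threshold.
  Hana: 1 of 3 neighbours ≥ 1, adopts the app.
Round 3 — checking thresholds:
  Ben: 2 of 5 neighbours ≥ 2, adopts the app.
  Cal: 2 of 6 neighbours < 4, below threshold.
Round 4 — no new adoptions; cascade stops.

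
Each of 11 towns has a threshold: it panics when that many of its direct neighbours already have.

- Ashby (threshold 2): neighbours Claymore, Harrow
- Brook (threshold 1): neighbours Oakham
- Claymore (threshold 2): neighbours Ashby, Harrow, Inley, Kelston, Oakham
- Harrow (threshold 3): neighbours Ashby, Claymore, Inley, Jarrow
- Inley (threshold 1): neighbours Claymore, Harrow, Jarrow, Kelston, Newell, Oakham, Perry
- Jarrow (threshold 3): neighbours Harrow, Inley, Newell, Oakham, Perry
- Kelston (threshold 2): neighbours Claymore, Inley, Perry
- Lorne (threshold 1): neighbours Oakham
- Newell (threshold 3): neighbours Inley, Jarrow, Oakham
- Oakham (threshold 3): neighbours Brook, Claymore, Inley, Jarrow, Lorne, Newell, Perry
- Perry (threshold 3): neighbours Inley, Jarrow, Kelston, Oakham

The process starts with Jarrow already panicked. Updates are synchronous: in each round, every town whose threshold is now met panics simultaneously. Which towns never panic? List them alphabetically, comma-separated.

Round 1 — Jarrow panics (initial).
Round 2 — checking thresholds:
  Harrow: 1 of 4 neighbours < 3, not yet.
  Inley: 1 of 7 neighbours ≥ 1, panics.
  Newell: 1 of 3 neighbours < 3, not yet.
  Oakham: 1 of 7 neighbours < 3, not yet.
  Perry: 1 of 4 neighbours < 3, not yet.
Round 3 — no new panics; cascade stops.

Ashby, Brook, Claymore, Harrow, Kelston, Lorne, Newell, Oakham, Perry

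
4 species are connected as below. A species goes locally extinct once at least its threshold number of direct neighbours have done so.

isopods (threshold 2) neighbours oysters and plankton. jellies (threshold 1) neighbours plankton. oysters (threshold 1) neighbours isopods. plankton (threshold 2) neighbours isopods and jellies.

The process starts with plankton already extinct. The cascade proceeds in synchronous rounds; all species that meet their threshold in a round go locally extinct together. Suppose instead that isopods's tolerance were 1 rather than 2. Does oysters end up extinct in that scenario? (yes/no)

yes

With isopods's tolerance at 1:
Round 1 — plankton goes locally extinct (initial).
Round 2 — checking thresholds:
  isopods: 1 of 2 neighbours ≥ 1, goes locally extinct.
  jellies: 1 of 1 neighbours ≥ 1, goes locally extinct.
Round 3 — checking thresholds:
  oysters: 1 of 1 neighbours ≥ 1, goes locally extinct.
Round 4 — no new extinctions; cascade stops.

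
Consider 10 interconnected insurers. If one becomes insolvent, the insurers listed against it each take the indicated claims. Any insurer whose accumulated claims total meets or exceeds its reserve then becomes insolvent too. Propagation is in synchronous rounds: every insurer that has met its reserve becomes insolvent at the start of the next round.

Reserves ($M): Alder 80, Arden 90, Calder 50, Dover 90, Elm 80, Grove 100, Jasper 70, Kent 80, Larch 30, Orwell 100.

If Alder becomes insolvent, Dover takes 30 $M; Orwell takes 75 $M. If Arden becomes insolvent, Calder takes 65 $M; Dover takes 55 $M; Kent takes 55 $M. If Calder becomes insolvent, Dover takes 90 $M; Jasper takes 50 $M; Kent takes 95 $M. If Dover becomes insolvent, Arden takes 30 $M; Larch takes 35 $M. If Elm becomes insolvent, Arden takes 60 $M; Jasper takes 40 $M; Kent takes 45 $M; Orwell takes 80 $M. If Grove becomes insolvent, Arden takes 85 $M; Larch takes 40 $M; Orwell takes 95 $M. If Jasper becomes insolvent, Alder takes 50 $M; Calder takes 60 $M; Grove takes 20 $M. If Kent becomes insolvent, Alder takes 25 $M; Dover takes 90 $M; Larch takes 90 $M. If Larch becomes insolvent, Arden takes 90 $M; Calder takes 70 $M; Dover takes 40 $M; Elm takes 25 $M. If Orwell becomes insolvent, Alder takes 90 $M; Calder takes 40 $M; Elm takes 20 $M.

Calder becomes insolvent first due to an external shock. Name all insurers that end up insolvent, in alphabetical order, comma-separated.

Round 1 — Calder becomes insolvent (initial).
  Dover: +90 → 90 ≥ 90
  Jasper: +50 → 50 < 70
  Kent: +95 → 95 ≥ 80
Round 2 — Dover, Kent become insolvent.
  Alder: +25 → 25 < 80
  Arden: +30 → 30 < 90
  Larch: +35+90 → 125 ≥ 30
Round 3 — Larch becomes insolvent.
  Arden: +90 → 120 ≥ 90
  Elm: +25 → 25 < 80
Round 4 — Arden becomes insolvent.
No further insolvencies.

Arden, Calder, Dover, Kent, Larch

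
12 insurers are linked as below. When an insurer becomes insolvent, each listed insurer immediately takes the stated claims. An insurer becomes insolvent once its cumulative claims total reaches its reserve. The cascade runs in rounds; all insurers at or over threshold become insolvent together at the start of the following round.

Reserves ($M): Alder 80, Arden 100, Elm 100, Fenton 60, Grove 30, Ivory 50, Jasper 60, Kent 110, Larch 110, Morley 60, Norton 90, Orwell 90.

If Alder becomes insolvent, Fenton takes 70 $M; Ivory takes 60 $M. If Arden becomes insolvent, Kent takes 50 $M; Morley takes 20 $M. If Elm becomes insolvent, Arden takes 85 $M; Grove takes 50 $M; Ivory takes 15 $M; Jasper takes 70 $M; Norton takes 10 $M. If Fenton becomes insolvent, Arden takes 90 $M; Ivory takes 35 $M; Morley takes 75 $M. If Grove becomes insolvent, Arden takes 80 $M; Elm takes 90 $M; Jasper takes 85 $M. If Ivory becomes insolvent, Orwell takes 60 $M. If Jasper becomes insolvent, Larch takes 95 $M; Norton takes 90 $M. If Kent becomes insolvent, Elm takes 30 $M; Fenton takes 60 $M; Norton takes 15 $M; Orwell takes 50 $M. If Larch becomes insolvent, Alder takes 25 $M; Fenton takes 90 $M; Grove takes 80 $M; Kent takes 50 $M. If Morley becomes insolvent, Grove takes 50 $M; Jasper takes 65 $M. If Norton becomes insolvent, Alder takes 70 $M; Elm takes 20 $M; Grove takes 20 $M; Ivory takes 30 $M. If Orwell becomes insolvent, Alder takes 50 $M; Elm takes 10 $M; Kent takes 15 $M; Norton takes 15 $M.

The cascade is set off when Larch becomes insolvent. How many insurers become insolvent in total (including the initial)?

10

Round 1 — Larch becomes insolvent (initial).
  Alder: +25 → 25 < 80
  Fenton: +90 → 90 ≥ 60
  Grove: +80 → 80 ≥ 30
  Kent: +50 → 50 < 110
Round 2 — Fenton, Grove become insolvent.
  Arden: +90+80 → 170 ≥ 100
  Elm: +90 → 90 < 100
  Ivory: +35 → 35 < 50
  Jasper: +85 → 85 ≥ 60
  Morley: +75 → 75 ≥ 60
Round 3 — Arden, Jasper, Morley become insolvent.
  Kent: +50 → 100 < 110
  Norton: +90 → 90 ≥ 90
Round 4 — Norton becomes insolvent.
  Alder: +70 → 95 ≥ 80
  Elm: +20 → 110 ≥ 100
  Ivory: +30 → 65 ≥ 50
Round 5 — Alder, Elm, Ivory become insolvent.
  Orwell: +60 → 60 < 90
No further insolvencies.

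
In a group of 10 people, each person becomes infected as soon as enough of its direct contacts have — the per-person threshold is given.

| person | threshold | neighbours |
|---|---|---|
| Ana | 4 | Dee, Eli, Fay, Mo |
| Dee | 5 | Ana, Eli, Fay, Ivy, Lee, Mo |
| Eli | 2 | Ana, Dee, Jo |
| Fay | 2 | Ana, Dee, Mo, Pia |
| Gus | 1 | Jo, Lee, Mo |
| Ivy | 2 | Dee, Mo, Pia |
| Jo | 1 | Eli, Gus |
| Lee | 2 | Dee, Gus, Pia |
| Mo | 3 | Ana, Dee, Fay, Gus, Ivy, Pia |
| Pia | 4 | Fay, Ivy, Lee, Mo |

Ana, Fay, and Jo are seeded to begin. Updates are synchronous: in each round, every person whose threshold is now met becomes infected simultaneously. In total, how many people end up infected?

Round 1 — Ana, Fay, Jo become infected (initial).
Round 2 — checking thresholds:
  Dee: 2 of 6 neighbours < 5, holds.
  Eli: 2 of 3 neighbours ≥ 2, becomes infected.
  Gus: 1 of 3 neighbours ≥ 1, becomes infected.
  Mo: 2 of 6 neighbours < 3, holds.
  Pia: 1 of 4 neighbours < 4, holds.
Round 3 — checking thresholds:
  Dee: 3 of 6 neighbours < 5, holds.
  Lee: 1 of 3 neighbours < 2, holds.
  Mo: 3 of 6 neighbours ≥ 3, becomes infected.
  Pia: 1 of 4 neighbours < 4, holds.
Round 4 — no new infections; cascade stops.

6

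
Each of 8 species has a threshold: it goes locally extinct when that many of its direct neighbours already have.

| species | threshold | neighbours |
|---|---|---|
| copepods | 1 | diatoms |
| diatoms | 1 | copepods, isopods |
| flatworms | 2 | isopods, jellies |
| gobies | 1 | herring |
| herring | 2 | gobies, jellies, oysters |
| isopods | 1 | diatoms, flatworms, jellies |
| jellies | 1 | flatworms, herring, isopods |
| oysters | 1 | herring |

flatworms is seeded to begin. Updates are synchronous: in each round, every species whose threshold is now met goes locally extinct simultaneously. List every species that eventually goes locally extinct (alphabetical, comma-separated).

copepods, diatoms, flatworms, isopods, jellies

Round 1 — flatworms goes locally extinct (initial).
Round 2 — checking thresholds:
  isopods: 1 of 3 neighbours ≥ 1, goes locally extinct.
  jellies: 1 of 3 neighbours ≥ 1, goes locally extinct.
Round 3 — checking thresholds:
  diatoms: 1 of 2 neighbours ≥ 1, goes locally extinct.
  herring: 1 of 3 neighbours < 2, not yet.
Round 4 — checking thresholds:
  copepods: 1 of 1 neighbours ≥ 1, goes locally extinct.
  herring: 1 of 3 neighbours < 2, not yet.
Round 5 — no new extinctions; cascade stops.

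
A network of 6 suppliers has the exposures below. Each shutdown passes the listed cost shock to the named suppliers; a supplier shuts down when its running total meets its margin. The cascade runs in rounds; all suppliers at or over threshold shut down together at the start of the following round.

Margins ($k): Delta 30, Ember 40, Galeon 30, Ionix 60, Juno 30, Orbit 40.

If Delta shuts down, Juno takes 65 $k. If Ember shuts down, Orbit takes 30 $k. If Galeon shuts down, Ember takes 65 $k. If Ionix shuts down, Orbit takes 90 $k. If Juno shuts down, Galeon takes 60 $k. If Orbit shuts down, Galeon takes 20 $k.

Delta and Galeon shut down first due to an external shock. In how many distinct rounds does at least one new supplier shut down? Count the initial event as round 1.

2

Round 1 — Delta, Galeon shut down (initial).
  Ember: +65 → 65 ≥ 40
  Juno: +65 → 65 ≥ 30
Round 2 — Ember, Juno shut down.
  Orbit: +30 → 30 < 40
No further shutdowns.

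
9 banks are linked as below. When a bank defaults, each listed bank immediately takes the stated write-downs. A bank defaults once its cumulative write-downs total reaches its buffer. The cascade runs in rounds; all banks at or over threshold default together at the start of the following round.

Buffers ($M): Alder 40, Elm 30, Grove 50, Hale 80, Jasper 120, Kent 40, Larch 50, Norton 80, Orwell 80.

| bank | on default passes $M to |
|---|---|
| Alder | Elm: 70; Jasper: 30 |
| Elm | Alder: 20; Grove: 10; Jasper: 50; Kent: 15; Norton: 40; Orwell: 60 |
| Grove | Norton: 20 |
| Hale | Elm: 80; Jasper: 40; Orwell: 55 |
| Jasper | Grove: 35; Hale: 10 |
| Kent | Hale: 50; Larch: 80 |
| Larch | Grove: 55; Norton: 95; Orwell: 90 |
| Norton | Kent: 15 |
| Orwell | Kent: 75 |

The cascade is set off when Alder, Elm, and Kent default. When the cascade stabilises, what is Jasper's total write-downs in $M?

Round 1 — Alder, Elm, Kent default (initial).
  Grove: +10 → 10 < 50
  Hale: +50 → 50 < 80
  Jasper: +30+50 → 80 < 120
  Larch: +80 → 80 ≥ 50
  Norton: +40 → 40 < 80
  Orwell: +60 → 60 < 80
Round 2 — Larch defaults.
  Grove: +55 → 65 ≥ 50
  Norton: +95 → 135 ≥ 80
  Orwell: +90 → 150 ≥ 80
Round 3 — Grove, Norton, Orwell default.
No further defaults.

80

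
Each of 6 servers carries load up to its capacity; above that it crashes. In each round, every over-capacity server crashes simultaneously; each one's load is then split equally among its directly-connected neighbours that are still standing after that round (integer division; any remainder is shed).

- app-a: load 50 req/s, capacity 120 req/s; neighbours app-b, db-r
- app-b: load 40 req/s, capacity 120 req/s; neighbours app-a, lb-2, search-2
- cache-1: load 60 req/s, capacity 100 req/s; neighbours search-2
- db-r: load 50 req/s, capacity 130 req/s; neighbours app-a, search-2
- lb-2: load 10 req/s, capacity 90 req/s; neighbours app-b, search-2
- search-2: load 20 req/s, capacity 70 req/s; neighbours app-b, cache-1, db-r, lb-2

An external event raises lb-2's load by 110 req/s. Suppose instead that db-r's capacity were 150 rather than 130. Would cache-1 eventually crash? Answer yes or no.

no

With db-r's capacity at 150:
Round 1 — lb-2 at 120 > 90. lb-2 crashes.
  lb-2 sheds 120 req/s to app-b, search-2: 60 each.
    app-b: 40+60 = 100 ≤ 120
    search-2: 20+60 = 80 > 70
Round 2 — search-2 crashes.
  search-2 sheds 80 req/s to app-b, cache-1, db-r: 26 each (2 lost).
    app-b: 100+26 = 126 > 120
    cache-1: 60+26 = 86 ≤ 100
    db-r: 50+26 = 76 ≤ 150
Round 3 — app-b crashes.
  app-b sheds 126 req/s to app-a: 126 each.
    app-a: 50+126 = 176 > 120
Round 4 — app-a crashes.
  app-a sheds 176 req/s to db-r: 176 each.
    db-r: 76+176 = 252 > 150
Round 5 — db-r crashes.
  db-r sheds 252 req/s: no online neighbours, lost.
No further crashes.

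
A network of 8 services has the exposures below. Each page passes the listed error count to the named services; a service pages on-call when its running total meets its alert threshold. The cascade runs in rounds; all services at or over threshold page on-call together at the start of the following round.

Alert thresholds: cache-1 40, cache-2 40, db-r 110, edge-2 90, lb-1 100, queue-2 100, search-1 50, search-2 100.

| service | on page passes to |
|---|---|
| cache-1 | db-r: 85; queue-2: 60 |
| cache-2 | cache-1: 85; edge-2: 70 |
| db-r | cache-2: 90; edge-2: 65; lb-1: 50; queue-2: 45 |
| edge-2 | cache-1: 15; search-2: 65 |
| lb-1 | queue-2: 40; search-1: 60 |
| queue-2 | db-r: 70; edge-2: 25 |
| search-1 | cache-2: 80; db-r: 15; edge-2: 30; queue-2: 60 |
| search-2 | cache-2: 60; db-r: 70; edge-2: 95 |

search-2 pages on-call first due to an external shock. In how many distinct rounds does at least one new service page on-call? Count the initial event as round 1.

Round 1 — search-2 pages on-call (initial).
  cache-2: +60 → 60 ≥ 40
  db-r: +70 → 70 < 110
  edge-2: +95 → 95 ≥ 90
Round 2 — cache-2, edge-2 page on-call.
  cache-1: +85+15 → 100 ≥ 40
Round 3 — cache-1 pages on-call.
  db-r: +85 → 155 ≥ 110
  queue-2: +60 → 60 < 100
Round 4 — db-r pages on-call.
  lb-1: +50 → 50 < 100
  queue-2: +45 → 105 ≥ 100
Round 5 — queue-2 pages on-call.
No further pages.

5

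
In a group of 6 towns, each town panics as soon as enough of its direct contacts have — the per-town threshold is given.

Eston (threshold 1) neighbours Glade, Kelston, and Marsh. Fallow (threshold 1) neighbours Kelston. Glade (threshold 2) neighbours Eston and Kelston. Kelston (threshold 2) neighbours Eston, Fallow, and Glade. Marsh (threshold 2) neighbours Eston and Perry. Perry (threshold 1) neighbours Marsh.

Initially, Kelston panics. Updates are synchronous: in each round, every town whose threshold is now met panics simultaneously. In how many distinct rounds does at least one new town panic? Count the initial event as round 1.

Round 1 — Kelston panics (initial).
Round 2 — checking thresholds:
  Eston: 1 of 3 neighbours ≥ 1, panics.
  Fallow: 1 of 1 neighbours ≥ 1, panics.
  Glade: 1 of 2 neighbours < 2, below threshold.
Round 3 — checking thresholds:
  Glade: 2 of 2 neighbours ≥ 2, panics.
  Marsh: 1 of 2 neighbours < 2, below threshold.
Round 4 — no new panics; cascade stops.

3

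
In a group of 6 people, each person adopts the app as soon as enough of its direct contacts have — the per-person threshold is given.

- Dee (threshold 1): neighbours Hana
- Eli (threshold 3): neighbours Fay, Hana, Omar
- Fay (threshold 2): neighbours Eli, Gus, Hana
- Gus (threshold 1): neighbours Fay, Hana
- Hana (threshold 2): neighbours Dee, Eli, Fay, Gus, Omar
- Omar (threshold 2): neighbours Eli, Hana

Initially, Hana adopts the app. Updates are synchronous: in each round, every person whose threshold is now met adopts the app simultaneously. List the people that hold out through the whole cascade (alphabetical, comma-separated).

Eli, Omar

Round 1 — Hana adopts the app (initial).
Round 2 — checking thresholds:
  Dee: 1 of 1 neighbours ≥ 1, adopts the app.
  Eli: 1 of 3 neighbours < 3, below threshold.
  Fay: 1 of 3 neighbours < 2, below threshold.
  Gus: 1 of 2 neighbours ≥ 1, adopts the app.
  Omar: 1 of 2 neighbours < 2, below threshold.
Round 3 — checking thresholds:
  Eli: 1 of 3 neighbours < 3, below threshold.
  Fay: 2 of 3 neighbours ≥ 2, adopts the app.
  Omar: 1 of 2 neighbours < 2, below threshold.
Round 4 — no new adoptions; cascade stops.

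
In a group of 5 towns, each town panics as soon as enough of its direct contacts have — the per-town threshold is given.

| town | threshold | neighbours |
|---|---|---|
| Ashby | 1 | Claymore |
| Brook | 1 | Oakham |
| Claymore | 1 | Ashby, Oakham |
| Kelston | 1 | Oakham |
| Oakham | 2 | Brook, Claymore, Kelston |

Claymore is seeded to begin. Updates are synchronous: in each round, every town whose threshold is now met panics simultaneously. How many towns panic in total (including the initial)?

2

Round 1 — Claymore panics (initial).
Round 2 — checking thresholds:
  Ashby: 1 of 1 neighbours ≥ 1, panics.
  Oakham: 1 of 3 neighbours < 2, holds.
Round 3 — no new panics; cascade stops.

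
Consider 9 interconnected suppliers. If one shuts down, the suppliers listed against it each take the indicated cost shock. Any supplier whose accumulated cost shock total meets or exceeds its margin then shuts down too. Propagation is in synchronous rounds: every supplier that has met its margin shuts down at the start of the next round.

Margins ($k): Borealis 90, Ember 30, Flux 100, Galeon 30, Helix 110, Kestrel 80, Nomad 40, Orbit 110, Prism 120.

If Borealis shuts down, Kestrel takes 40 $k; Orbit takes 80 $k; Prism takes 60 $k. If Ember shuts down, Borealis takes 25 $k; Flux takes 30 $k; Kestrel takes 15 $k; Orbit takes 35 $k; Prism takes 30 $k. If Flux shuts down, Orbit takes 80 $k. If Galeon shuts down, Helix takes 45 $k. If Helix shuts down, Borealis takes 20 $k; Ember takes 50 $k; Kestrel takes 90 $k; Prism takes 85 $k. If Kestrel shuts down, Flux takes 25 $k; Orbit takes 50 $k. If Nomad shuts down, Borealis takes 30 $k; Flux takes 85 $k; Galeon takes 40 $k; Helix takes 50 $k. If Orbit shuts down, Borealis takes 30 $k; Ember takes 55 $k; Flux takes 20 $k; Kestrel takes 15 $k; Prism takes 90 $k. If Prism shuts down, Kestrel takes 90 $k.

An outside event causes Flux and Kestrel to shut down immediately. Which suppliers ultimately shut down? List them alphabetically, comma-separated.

Ember, Flux, Kestrel, Orbit, Prism

Round 1 — Flux, Kestrel shut down (initial).
  Orbit: +80+50 → 130 ≥ 110
Round 2 — Orbit shuts down.
  Borealis: +30 → 30 < 90
  Ember: +55 → 55 ≥ 30
  Prism: +90 → 90 < 120
Round 3 — Ember shuts down.
  Borealis: +25 → 55 < 90
  Prism: +30 → 120 ≥ 120
Round 4 — Prism shuts down.
No further shutdowns.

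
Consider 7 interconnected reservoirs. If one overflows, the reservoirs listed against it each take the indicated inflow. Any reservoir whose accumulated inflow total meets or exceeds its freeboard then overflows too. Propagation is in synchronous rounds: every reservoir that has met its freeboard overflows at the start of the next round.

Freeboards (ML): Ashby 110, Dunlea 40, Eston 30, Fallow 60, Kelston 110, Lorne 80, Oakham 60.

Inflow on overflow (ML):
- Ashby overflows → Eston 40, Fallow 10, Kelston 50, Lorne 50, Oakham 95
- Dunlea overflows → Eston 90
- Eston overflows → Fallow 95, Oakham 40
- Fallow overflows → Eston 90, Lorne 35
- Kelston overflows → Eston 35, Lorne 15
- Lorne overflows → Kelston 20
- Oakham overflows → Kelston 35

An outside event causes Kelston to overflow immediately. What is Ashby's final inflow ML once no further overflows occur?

0

Round 1 — Kelston overflows (initial).
  Eston: +35 → 35 ≥ 30
  Lorne: +15 → 15 < 80
Round 2 — Eston overflows.
  Fallow: +95 → 95 ≥ 60
  Oakham: +40 → 40 < 60
Round 3 — Fallow overflows.
  Lorne: +35 → 50 < 80
No further overflows.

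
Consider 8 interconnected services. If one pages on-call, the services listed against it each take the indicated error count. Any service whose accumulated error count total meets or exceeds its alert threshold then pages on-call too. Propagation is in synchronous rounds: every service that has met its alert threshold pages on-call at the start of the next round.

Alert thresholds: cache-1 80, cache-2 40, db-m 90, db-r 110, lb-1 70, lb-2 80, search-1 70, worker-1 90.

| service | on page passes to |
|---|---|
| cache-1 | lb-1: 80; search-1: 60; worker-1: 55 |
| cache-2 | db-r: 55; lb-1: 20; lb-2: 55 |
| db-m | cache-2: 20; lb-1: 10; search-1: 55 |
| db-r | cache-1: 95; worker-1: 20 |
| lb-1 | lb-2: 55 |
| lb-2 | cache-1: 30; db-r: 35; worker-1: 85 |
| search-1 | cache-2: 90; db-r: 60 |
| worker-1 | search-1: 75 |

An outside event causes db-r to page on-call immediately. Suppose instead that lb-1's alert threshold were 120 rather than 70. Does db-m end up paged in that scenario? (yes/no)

no

With lb-1's alert threshold at 120:
Round 1 — db-r pages on-call (initial).
  cache-1: +95 → 95 ≥ 80
  worker-1: +20 → 20 < 90
Round 2 — cache-1 pages on-call.
  lb-1: +80 → 80 < 120
  search-1: +60 → 60 < 70
  worker-1: +55 → 75 < 90
No further pages.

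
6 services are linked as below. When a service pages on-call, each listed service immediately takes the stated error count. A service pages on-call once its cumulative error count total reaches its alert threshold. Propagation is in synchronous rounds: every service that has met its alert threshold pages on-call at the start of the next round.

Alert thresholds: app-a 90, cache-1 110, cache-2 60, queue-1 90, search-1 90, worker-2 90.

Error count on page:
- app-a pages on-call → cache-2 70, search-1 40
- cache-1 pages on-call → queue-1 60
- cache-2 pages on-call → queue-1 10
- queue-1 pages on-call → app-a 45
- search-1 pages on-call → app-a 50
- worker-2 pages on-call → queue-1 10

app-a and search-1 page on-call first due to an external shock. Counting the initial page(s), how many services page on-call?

3

Round 1 — app-a, search-1 page on-call (initial).
  cache-2: +70 → 70 ≥ 60
Round 2 — cache-2 pages on-call.
  queue-1: +10 → 10 < 90
No further pages.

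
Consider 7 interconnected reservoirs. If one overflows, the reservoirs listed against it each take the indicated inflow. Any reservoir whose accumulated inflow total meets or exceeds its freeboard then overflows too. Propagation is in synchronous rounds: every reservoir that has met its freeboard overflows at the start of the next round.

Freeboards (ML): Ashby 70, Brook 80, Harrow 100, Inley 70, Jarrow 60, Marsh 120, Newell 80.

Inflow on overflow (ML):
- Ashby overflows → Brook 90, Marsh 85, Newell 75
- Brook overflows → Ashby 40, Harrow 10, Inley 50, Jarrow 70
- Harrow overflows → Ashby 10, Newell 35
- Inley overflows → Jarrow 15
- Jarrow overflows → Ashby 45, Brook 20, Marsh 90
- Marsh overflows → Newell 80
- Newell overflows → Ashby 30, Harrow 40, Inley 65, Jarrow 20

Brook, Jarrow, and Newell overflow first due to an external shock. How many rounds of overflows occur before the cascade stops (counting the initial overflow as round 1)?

Round 1 — Brook, Jarrow, Newell overflow (initial).
  Ashby: +40+45+30 → 115 ≥ 70
  Harrow: +10+40 → 50 < 100
  Inley: +50+65 → 115 ≥ 70
  Marsh: +90 → 90 < 120
Round 2 — Ashby, Inley overflow.
  Marsh: +85 → 175 ≥ 120
Round 3 — Marsh overflows.
No further overflows.

3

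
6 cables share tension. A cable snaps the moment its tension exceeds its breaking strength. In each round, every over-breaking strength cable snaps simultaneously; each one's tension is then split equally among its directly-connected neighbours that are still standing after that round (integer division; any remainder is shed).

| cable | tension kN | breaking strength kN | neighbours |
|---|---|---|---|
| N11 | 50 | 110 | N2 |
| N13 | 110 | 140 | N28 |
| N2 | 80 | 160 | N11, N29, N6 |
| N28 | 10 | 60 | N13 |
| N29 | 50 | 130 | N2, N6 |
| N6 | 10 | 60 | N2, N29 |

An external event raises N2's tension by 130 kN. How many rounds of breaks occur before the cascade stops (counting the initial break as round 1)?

Round 1 — N2 at 210 > 160. N2 snaps.
  N2 sheds 210 kN to N11, N29, N6: 70 each.
    N11: 50+70 = 120 > 110
    N29: 50+70 = 120 ≤ 130
    N6: 10+70 = 80 > 60
Round 2 — N11, N6 snap.
  N11 sheds 120 kN: no online neighbours, lost.
  N6 sheds 80 kN to N29: 80 each.
    N29: 120+80 = 200 > 130
Round 3 — N29 snaps.
  N29 sheds 200 kN: no online neighbours, lost.
No further breaks.

3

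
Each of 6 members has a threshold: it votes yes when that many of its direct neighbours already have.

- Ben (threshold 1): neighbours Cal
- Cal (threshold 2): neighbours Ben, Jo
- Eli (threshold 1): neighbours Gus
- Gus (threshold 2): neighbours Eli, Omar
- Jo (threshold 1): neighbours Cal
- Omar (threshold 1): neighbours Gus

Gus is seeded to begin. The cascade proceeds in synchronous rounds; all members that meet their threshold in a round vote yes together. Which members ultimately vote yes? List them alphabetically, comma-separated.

Round 1 — Gus votes yes (initial).
Round 2 — checking thresholds:
  Eli: 1 of 1 neighbours ≥ 1, votes yes.
  Omar: 1 of 1 neighbours ≥ 1, votes yes.
Round 3 — no new yes votes; cascade stops.

Eli, Gus, Omar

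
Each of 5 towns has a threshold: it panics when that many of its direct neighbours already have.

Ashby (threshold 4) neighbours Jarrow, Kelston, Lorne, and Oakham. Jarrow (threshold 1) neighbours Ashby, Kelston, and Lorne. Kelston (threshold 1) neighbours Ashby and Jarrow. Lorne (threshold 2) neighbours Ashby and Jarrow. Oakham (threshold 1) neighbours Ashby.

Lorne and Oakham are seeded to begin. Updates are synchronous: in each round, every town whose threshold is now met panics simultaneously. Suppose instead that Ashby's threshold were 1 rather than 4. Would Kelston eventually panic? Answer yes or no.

yes

With Ashby's threshold at 1:
Round 1 — Lorne, Oakham panic (initial).
Round 2 — checking thresholds:
  Ashby: 2 of 4 neighbours ≥ 1, panics.
  Jarrow: 1 of 3 neighbours ≥ 1, panics.
Round 3 — checking thresholds:
  Kelston: 2 of 2 neighbours ≥ 1, panics.
Round 4 — no new panics; cascade stops.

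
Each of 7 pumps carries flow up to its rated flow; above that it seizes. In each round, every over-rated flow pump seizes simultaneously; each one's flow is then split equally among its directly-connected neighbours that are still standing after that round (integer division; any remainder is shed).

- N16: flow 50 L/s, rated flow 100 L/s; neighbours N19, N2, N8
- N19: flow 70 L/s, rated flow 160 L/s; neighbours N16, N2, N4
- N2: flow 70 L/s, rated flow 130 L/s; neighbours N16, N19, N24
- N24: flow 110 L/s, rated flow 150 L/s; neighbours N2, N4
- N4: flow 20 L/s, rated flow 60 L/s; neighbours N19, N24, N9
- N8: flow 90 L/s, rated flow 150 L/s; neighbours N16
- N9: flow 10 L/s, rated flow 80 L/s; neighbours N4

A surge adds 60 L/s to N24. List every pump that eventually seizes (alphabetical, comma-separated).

N16, N19, N2, N24, N4, N8

Round 1 — N24 at 170 > 150. N24 seizes.
  N24 sheds 170 L/s to N2, N4: 85 each.
    N2: 70+85 = 155 > 130
    N4: 20+85 = 105 > 60
Round 2 — N2, N4 seize.
  N2 sheds 155 L/s to N16, N19: 77 each (1 lost).
    N16: 50+77 = 127 > 100
    N19: 70+77 = 147 ≤ 160
  N4 sheds 105 L/s to N19, N9: 52 each (1 lost).
    N19: 147+52 = 199 > 160
    N9: 10+52 = 62 ≤ 80
Round 3 — N16, N19 seize.
  N16 sheds 127 L/s to N8: 127 each.
    N8: 90+127 = 217 > 150
  N19 sheds 199 L/s: no online neighbours, lost.
Round 4 — N8 seizes.
  N8 sheds 217 L/s: no online neighbours, lost.
No further seizures.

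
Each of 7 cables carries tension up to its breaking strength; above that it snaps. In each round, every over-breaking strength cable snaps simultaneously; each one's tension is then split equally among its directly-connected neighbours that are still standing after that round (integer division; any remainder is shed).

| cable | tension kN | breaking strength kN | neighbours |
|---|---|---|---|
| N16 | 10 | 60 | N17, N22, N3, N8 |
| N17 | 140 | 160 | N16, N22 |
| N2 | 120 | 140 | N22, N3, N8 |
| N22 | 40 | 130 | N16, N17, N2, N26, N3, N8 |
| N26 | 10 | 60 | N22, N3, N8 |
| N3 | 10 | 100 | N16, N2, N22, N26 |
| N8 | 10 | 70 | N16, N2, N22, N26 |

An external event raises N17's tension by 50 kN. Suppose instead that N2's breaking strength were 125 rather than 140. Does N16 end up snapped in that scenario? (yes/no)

yes

With N2's breaking strength at 125:
Round 1 — N17 at 190 > 160. N17 snaps.
  N17 sheds 190 kN to N16, N22: 95 each.
    N16: 10+95 = 105 > 60
    N22: 40+95 = 135 > 130
Round 2 — N16, N22 snap.
  N16 sheds 105 kN to N3, N8: 52 each (1 lost).
    N3: 10+52 = 62 ≤ 100
    N8: 10+52 = 62 ≤ 70
  N22 sheds 135 kN to N2, N26, N3, N8: 33 each (3 lost).
    N2: 120+33 = 153 > 125
    N26: 10+33 = 43 ≤ 60
    N3: 62+33 = 95 ≤ 100
    N8: 62+33 = 95 > 70
Round 3 — N2, N8 snap.
  N2 sheds 153 kN to N3: 153 each.
    N3: 95+153 = 248 > 100
  N8 sheds 95 kN to N26: 95 each.
    N26: 43+95 = 138 > 60
Round 4 — N26, N3 snap.
  N26 sheds 138 kN: no online neighbours, lost.
  N3 sheds 248 kN: no online neighbours, lost.
No further breaks.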